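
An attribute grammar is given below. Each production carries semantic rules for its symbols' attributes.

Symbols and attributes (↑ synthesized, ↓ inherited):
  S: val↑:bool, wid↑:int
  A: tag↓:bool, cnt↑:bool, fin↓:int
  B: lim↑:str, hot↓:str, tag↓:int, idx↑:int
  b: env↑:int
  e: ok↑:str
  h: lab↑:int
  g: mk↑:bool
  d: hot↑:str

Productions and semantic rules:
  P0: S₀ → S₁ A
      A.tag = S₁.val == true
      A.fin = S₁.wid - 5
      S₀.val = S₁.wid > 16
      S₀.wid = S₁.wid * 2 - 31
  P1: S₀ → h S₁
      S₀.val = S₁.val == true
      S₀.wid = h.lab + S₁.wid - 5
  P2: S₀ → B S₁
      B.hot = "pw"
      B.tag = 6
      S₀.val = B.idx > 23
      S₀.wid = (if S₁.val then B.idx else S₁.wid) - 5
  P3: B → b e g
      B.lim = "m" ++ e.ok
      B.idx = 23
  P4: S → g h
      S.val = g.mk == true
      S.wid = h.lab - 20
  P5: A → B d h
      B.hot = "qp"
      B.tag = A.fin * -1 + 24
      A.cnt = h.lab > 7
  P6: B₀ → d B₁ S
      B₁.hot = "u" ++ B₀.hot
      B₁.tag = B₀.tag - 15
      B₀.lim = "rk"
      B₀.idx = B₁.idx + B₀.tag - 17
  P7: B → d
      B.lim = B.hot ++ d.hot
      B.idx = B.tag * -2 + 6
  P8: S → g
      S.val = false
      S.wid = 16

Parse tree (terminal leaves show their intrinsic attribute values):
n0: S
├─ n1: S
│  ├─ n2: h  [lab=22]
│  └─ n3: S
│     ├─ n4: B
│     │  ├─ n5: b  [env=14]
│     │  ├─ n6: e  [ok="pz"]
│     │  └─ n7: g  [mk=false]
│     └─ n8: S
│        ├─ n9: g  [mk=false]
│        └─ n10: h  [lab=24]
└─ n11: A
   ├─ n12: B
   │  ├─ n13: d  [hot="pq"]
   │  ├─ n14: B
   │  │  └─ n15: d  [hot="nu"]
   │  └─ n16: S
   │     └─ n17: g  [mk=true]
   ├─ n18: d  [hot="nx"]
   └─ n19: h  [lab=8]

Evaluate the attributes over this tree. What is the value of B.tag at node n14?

-2

1. n2.lab = 22  [terminal]
2. n4.hot = "pw"  ["pw"]
3. n4.tag = 6  [6]
4. n5.env = 14  [terminal]
5. n6.ok = "pz"  [terminal]
6. n7.mk = false  [terminal]
7. n4.lim = "mpz"  ["m" ++ e.ok]
8. n4.idx = 23  [23]
9. n9.mk = false  [terminal]
10. n10.lab = 24  [terminal]
11. n8.val = false  [g.mk == true]
12. n8.wid = 4  [h.lab - 20]
13. n3.val = false  [B.idx > 23]
14. n3.wid = -1  [(if S₁.val then B.idx else S₁.wid) - 5]
15. n1.val = false  [S₁.val == true]
16. n1.wid = 16  [h.lab + S₁.wid - 5]
17. n11.tag = false  [S₁.val == true]
18. n11.fin = 11  [S₁.wid - 5]
19. n12.hot = "qp"  ["qp"]
20. n12.tag = 13  [A.fin * -1 + 24]
21. n13.hot = "pq"  [terminal]
22. n14.hot = "uqp"  ["u" ++ B₀.hot]
23. n14.tag = -2  [B₀.tag - 15]
24. n15.hot = "nu"  [terminal]
25. n14.lim = "uqpnu"  [B.hot ++ d.hot]
26. n14.idx = 10  [B.tag * -2 + 6]
27. n17.mk = true  [terminal]
28. n16.val = false  [false]
29. n16.wid = 16  [16]
30. n12.lim = "rk"  ["rk"]
31. n12.idx = 6  [B₁.idx + B₀.tag - 17]
32. n18.hot = "nx"  [terminal]
33. n19.lab = 8  [terminal]
34. n11.cnt = true  [h.lab > 7]
35. n0.val = false  [S₁.wid > 16]
36. n0.wid = 1  [S₁.wid * 2 - 31]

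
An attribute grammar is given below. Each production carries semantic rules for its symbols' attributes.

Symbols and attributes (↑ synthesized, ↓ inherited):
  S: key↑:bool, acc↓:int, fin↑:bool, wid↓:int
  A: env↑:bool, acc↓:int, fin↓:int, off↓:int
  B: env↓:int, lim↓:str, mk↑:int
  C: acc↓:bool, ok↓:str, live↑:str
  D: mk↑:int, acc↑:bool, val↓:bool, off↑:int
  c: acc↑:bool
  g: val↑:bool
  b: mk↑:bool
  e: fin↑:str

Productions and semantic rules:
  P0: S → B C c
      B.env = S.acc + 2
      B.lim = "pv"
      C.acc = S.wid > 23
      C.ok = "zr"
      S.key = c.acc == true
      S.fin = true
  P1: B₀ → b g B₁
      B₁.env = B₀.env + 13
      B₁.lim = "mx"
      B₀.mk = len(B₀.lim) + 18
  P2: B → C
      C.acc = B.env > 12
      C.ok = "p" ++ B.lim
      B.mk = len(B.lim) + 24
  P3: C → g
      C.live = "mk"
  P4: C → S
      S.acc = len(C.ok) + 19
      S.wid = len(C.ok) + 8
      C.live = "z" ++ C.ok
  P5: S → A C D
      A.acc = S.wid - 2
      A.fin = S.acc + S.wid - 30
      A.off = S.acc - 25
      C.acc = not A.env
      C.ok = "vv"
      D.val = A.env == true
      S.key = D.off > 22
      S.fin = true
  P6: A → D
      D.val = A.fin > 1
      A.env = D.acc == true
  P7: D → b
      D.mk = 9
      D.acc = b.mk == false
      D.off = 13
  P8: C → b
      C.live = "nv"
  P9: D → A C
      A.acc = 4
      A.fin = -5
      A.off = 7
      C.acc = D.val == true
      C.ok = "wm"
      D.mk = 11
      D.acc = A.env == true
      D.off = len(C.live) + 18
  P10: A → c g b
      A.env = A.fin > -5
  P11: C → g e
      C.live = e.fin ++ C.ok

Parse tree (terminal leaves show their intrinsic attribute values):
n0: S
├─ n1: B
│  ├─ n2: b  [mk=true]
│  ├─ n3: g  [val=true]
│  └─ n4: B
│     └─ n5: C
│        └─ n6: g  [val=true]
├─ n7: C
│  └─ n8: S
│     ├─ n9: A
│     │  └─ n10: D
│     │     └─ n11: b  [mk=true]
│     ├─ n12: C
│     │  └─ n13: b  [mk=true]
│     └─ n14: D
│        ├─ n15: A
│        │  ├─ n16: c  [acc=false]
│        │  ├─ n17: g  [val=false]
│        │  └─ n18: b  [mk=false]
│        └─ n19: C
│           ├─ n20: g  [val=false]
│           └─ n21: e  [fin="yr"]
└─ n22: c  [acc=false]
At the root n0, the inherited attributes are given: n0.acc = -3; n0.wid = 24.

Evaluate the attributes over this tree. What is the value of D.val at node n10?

1. n0.acc = -3  [given at root]
2. n0.wid = 24  [given at root]
3. n1.env = -1  [S.acc + 2]
4. n1.lim = "pv"  ["pv"]
5. n2.mk = true  [terminal]
6. n3.val = true  [terminal]
7. n4.env = 12  [B₀.env + 13]
8. n4.lim = "mx"  ["mx"]
9. n5.acc = false  [B.env > 12]
10. n5.ok = "pmx"  ["p" ++ B.lim]
11. n6.val = true  [terminal]
12. n5.live = "mk"  ["mk"]
13. n4.mk = 26  [len(B.lim) + 24]
14. n1.mk = 20  [len(B₀.lim) + 18]
15. n7.acc = true  [S.wid > 23]
16. n7.ok = "zr"  ["zr"]
17. n8.acc = 21  [len(C.ok) + 19]
18. n8.wid = 10  [len(C.ok) + 8]
19. n9.acc = 8  [S.wid - 2]
20. n9.fin = 1  [S.acc + S.wid - 30]
21. n9.off = -4  [S.acc - 25]
22. n10.val = false  [A.fin > 1]
23. n11.mk = true  [terminal]
24. n10.mk = 9  [9]
25. n10.acc = false  [b.mk == false]
26. n10.off = 13  [13]
27. n9.env = false  [D.acc == true]
28. n12.acc = true  [not A.env]
29. n12.ok = "vv"  ["vv"]
30. n13.mk = true  [terminal]
31. n12.live = "nv"  ["nv"]
32. n14.val = false  [A.env == true]
33. n15.acc = 4  [4]
34. n15.fin = -5  [-5]
35. n15.off = 7  [7]
36. n16.acc = false  [terminal]
37. n17.val = false  [terminal]
38. n18.mk = false  [terminal]
39. n15.env = false  [A.fin > -5]
40. n19.acc = false  [D.val == true]
41. n19.ok = "wm"  ["wm"]
42. n20.val = false  [terminal]
43. n21.fin = "yr"  [terminal]
44. n19.live = "yrwm"  [e.fin ++ C.ok]
45. n14.mk = 11  [11]
46. n14.acc = false  [A.env == true]
47. n14.off = 22  [len(C.live) + 18]
48. n8.key = false  [D.off > 22]
49. n8.fin = true  [true]
50. n7.live = "zzr"  ["z" ++ C.ok]
51. n22.acc = false  [terminal]
52. n0.key = false  [c.acc == true]
53. n0.fin = true  [true]

false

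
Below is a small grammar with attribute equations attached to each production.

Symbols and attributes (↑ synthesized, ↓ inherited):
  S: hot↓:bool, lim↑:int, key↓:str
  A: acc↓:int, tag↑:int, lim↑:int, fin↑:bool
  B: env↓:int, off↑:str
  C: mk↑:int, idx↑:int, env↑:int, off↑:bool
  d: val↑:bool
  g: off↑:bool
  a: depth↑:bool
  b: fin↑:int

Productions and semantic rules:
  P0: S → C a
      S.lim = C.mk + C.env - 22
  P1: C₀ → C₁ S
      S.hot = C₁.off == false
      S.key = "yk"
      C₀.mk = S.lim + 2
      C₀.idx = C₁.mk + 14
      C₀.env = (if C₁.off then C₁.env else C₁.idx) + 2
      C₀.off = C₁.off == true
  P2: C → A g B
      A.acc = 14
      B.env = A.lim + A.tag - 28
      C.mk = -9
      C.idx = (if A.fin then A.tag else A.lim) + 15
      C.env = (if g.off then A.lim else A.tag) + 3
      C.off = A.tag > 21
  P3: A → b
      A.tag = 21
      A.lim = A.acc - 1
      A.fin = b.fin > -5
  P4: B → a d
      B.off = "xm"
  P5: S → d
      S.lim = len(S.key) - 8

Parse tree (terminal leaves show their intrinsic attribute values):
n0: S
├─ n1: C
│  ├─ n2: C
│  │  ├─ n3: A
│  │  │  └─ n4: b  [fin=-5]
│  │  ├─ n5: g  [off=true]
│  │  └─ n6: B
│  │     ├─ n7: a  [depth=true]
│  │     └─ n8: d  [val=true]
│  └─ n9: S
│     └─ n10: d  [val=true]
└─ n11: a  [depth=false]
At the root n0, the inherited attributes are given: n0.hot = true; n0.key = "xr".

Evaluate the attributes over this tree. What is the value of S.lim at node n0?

1. n0.hot = true  [given at root]
2. n0.key = "xr"  [given at root]
3. n3.acc = 14  [14]
4. n4.fin = -5  [terminal]
5. n3.tag = 21  [21]
6. n3.lim = 13  [A.acc - 1]
7. n3.fin = false  [b.fin > -5]
8. n5.off = true  [terminal]
9. n6.env = 6  [A.lim + A.tag - 28]
10. n7.depth = true  [terminal]
11. n8.val = true  [terminal]
12. n6.off = "xm"  ["xm"]
13. n2.mk = -9  [-9]
14. n2.idx = 28  [(if A.fin then A.tag else A.lim) + 15]
15. n2.env = 16  [(if g.off then A.lim else A.tag) + 3]
16. n2.off = false  [A.tag > 21]
17. n9.hot = true  [C₁.off == false]
18. n9.key = "yk"  ["yk"]
19. n10.val = true  [terminal]
20. n9.lim = -6  [len(S.key) - 8]
21. n1.mk = -4  [S.lim + 2]
22. n1.idx = 5  [C₁.mk + 14]
23. n1.env = 30  [(if C₁.off then C₁.env else C₁.idx) + 2]
24. n1.off = false  [C₁.off == true]
25. n11.depth = false  [terminal]
26. n0.lim = 4  [C.mk + C.env - 22]

4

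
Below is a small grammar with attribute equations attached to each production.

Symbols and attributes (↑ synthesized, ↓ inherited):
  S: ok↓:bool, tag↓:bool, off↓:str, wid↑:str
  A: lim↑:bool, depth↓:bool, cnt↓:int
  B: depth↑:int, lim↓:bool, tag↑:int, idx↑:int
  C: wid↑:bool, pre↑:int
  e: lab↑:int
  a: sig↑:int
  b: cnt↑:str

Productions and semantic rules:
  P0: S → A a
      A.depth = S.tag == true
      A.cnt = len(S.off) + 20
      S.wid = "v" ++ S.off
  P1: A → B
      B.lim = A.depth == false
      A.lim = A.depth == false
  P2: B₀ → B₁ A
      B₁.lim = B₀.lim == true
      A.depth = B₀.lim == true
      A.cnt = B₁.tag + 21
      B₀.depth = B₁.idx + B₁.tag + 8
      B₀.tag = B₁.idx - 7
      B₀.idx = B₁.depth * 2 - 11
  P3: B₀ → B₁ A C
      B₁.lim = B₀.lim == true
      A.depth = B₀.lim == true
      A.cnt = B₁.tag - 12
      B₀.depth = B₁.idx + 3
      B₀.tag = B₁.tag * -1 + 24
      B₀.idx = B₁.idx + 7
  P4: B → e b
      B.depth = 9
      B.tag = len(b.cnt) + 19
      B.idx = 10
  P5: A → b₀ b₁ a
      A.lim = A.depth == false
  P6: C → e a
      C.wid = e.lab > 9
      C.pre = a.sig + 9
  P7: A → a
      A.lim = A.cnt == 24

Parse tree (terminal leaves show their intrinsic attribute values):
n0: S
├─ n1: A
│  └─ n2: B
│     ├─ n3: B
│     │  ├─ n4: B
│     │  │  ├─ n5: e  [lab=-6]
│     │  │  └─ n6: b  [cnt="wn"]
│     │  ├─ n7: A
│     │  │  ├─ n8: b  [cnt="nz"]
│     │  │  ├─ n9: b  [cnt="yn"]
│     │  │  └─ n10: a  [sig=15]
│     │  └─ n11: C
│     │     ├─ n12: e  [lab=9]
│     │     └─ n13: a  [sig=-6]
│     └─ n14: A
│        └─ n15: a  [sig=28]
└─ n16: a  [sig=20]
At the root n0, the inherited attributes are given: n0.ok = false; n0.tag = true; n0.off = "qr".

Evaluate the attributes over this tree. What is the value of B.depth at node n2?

28

1. n0.ok = false  [given at root]
2. n0.tag = true  [given at root]
3. n0.off = "qr"  [given at root]
4. n1.depth = true  [S.tag == true]
5. n1.cnt = 22  [len(S.off) + 20]
6. n2.lim = false  [A.depth == false]
7. n3.lim = false  [B₀.lim == true]
8. n4.lim = false  [B₀.lim == true]
9. n5.lab = -6  [terminal]
10. n6.cnt = "wn"  [terminal]
11. n4.depth = 9  [9]
12. n4.tag = 21  [len(b.cnt) + 19]
13. n4.idx = 10  [10]
14. n7.depth = false  [B₀.lim == true]
15. n7.cnt = 9  [B₁.tag - 12]
16. n8.cnt = "nz"  [terminal]
17. n9.cnt = "yn"  [terminal]
18. n10.sig = 15  [terminal]
19. n7.lim = true  [A.depth == false]
20. n12.lab = 9  [terminal]
21. n13.sig = -6  [terminal]
22. n11.wid = false  [e.lab > 9]
23. n11.pre = 3  [a.sig + 9]
24. n3.depth = 13  [B₁.idx + 3]
25. n3.tag = 3  [B₁.tag * -1 + 24]
26. n3.idx = 17  [B₁.idx + 7]
27. n14.depth = false  [B₀.lim == true]
28. n14.cnt = 24  [B₁.tag + 21]
29. n15.sig = 28  [terminal]
30. n14.lim = true  [A.cnt == 24]
31. n2.depth = 28  [B₁.idx + B₁.tag + 8]
32. n2.tag = 10  [B₁.idx - 7]
33. n2.idx = 15  [B₁.depth * 2 - 11]
34. n1.lim = false  [A.depth == false]
35. n16.sig = 20  [terminal]
36. n0.wid = "vqr"  ["v" ++ S.off]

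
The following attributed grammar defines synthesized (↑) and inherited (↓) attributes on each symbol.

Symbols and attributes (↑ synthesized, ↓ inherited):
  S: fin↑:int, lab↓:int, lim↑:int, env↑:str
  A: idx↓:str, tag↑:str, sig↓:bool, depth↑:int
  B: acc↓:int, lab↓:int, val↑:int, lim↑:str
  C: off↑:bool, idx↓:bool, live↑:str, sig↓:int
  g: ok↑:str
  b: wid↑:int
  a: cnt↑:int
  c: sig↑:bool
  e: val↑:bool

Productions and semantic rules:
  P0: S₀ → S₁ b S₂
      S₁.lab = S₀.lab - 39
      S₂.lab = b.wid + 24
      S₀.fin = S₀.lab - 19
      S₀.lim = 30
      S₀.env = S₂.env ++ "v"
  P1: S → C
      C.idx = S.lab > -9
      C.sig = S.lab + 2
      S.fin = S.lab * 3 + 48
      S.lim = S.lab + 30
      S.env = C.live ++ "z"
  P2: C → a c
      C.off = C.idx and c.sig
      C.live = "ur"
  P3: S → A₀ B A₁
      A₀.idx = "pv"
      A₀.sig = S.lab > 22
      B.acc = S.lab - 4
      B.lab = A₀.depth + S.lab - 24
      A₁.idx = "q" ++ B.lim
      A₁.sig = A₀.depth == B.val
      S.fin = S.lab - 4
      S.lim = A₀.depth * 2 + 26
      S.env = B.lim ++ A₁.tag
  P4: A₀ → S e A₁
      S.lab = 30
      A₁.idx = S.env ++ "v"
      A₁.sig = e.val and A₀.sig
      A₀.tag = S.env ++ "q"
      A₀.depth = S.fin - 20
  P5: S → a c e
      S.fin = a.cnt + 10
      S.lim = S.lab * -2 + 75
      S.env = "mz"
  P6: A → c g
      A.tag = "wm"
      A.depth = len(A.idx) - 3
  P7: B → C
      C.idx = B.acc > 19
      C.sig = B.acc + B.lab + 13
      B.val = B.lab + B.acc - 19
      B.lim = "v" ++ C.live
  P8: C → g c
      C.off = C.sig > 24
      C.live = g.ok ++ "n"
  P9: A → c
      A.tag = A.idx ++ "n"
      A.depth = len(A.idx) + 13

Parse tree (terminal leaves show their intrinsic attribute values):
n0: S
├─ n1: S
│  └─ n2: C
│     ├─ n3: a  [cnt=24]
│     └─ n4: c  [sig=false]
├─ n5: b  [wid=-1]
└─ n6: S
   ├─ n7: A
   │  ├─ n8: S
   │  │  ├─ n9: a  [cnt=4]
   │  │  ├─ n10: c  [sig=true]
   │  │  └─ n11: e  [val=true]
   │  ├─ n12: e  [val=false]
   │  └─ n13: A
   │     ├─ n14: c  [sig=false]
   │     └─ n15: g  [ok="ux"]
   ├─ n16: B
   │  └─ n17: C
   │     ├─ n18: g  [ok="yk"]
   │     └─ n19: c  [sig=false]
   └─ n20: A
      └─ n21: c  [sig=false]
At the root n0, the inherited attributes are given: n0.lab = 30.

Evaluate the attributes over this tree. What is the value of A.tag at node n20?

1. n0.lab = 30  [given at root]
2. n1.lab = -9  [S₀.lab - 39]
3. n2.idx = false  [S.lab > -9]
4. n2.sig = -7  [S.lab + 2]
5. n3.cnt = 24  [terminal]
6. n4.sig = false  [terminal]
7. n2.off = false  [C.idx and c.sig]
8. n2.live = "ur"  ["ur"]
9. n1.fin = 21  [S.lab * 3 + 48]
10. n1.lim = 21  [S.lab + 30]
11. n1.env = "urz"  [C.live ++ "z"]
12. n5.wid = -1  [terminal]
13. n6.lab = 23  [b.wid + 24]
14. n7.idx = "pv"  ["pv"]
15. n7.sig = true  [S.lab > 22]
16. n8.lab = 30  [30]
17. n9.cnt = 4  [terminal]
18. n10.sig = true  [terminal]
19. n11.val = true  [terminal]
20. n8.fin = 14  [a.cnt + 10]
21. n8.lim = 15  [S.lab * -2 + 75]
22. n8.env = "mz"  ["mz"]
23. n12.val = false  [terminal]
24. n13.idx = "mzv"  [S.env ++ "v"]
25. n13.sig = false  [e.val and A₀.sig]
26. n14.sig = false  [terminal]
27. n15.ok = "ux"  [terminal]
28. n13.tag = "wm"  ["wm"]
29. n13.depth = 0  [len(A.idx) - 3]
30. n7.tag = "mzq"  [S.env ++ "q"]
31. n7.depth = -6  [S.fin - 20]
32. n16.acc = 19  [S.lab - 4]
33. n16.lab = -7  [A₀.depth + S.lab - 24]
34. n17.idx = false  [B.acc > 19]
35. n17.sig = 25  [B.acc + B.lab + 13]
36. n18.ok = "yk"  [terminal]
37. n19.sig = false  [terminal]
38. n17.off = true  [C.sig > 24]
39. n17.live = "ykn"  [g.ok ++ "n"]
40. n16.val = -7  [B.lab + B.acc - 19]
41. n16.lim = "vykn"  ["v" ++ C.live]
42. n20.idx = "qvykn"  ["q" ++ B.lim]
43. n20.sig = false  [A₀.depth == B.val]
44. n21.sig = false  [terminal]
45. n20.tag = "qvyknn"  [A.idx ++ "n"]
46. n20.depth = 18  [len(A.idx) + 13]
47. n6.fin = 19  [S.lab - 4]
48. n6.lim = 14  [A₀.depth * 2 + 26]
49. n6.env = "vyknqvyknn"  [B.lim ++ A₁.tag]
50. n0.fin = 11  [S₀.lab - 19]
51. n0.lim = 30  [30]
52. n0.env = "vyknqvyknnv"  [S₂.env ++ "v"]

"qvyknn"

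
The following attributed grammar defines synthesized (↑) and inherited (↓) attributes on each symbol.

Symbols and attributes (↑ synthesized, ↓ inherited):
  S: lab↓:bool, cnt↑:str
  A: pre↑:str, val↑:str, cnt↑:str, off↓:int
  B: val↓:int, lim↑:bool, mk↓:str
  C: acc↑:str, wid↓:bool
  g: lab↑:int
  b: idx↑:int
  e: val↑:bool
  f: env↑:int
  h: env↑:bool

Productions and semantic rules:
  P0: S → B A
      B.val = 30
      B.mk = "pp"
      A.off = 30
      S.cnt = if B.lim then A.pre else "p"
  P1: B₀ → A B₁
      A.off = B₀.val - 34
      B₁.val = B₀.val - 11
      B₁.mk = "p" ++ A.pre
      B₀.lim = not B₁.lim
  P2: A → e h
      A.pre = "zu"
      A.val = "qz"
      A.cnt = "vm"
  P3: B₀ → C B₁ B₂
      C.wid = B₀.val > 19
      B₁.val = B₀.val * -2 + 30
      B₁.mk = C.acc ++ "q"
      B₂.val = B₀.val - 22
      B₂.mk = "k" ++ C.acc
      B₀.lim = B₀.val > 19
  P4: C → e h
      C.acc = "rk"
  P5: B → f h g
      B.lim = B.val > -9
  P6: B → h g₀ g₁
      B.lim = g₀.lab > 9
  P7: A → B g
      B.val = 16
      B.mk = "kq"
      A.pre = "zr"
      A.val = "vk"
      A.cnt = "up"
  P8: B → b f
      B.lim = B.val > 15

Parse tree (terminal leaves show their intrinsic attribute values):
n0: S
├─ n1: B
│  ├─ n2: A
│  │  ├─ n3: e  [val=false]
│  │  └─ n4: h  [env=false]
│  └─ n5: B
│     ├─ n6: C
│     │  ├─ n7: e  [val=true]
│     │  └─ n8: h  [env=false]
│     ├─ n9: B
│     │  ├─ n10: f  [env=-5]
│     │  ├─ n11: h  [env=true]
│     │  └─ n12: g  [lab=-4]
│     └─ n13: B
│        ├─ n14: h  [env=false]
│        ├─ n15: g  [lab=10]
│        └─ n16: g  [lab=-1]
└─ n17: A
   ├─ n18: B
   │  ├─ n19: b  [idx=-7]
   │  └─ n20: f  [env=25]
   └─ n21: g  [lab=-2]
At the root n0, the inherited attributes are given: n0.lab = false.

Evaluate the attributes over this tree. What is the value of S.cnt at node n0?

"zr"

1. n0.lab = false  [given at root]
2. n1.val = 30  [30]
3. n1.mk = "pp"  ["pp"]
4. n2.off = -4  [B₀.val - 34]
5. n3.val = false  [terminal]
6. n4.env = false  [terminal]
7. n2.pre = "zu"  ["zu"]
8. n2.val = "qz"  ["qz"]
9. n2.cnt = "vm"  ["vm"]
10. n5.val = 19  [B₀.val - 11]
11. n5.mk = "pzu"  ["p" ++ A.pre]
12. n6.wid = false  [B₀.val > 19]
13. n7.val = true  [terminal]
14. n8.env = false  [terminal]
15. n6.acc = "rk"  ["rk"]
16. n9.val = -8  [B₀.val * -2 + 30]
17. n9.mk = "rkq"  [C.acc ++ "q"]
18. n10.env = -5  [terminal]
19. n11.env = true  [terminal]
20. n12.lab = -4  [terminal]
21. n9.lim = true  [B.val > -9]
22. n13.val = -3  [B₀.val - 22]
23. n13.mk = "krk"  ["k" ++ C.acc]
24. n14.env = false  [terminal]
25. n15.lab = 10  [terminal]
26. n16.lab = -1  [terminal]
27. n13.lim = true  [g₀.lab > 9]
28. n5.lim = false  [B₀.val > 19]
29. n1.lim = true  [not B₁.lim]
30. n17.off = 30  [30]
31. n18.val = 16  [16]
32. n18.mk = "kq"  ["kq"]
33. n19.idx = -7  [terminal]
34. n20.env = 25  [terminal]
35. n18.lim = true  [B.val > 15]
36. n21.lab = -2  [terminal]
37. n17.pre = "zr"  ["zr"]
38. n17.val = "vk"  ["vk"]
39. n17.cnt = "up"  ["up"]
40. n0.cnt = "zr"  [if B.lim then A.pre else "p"]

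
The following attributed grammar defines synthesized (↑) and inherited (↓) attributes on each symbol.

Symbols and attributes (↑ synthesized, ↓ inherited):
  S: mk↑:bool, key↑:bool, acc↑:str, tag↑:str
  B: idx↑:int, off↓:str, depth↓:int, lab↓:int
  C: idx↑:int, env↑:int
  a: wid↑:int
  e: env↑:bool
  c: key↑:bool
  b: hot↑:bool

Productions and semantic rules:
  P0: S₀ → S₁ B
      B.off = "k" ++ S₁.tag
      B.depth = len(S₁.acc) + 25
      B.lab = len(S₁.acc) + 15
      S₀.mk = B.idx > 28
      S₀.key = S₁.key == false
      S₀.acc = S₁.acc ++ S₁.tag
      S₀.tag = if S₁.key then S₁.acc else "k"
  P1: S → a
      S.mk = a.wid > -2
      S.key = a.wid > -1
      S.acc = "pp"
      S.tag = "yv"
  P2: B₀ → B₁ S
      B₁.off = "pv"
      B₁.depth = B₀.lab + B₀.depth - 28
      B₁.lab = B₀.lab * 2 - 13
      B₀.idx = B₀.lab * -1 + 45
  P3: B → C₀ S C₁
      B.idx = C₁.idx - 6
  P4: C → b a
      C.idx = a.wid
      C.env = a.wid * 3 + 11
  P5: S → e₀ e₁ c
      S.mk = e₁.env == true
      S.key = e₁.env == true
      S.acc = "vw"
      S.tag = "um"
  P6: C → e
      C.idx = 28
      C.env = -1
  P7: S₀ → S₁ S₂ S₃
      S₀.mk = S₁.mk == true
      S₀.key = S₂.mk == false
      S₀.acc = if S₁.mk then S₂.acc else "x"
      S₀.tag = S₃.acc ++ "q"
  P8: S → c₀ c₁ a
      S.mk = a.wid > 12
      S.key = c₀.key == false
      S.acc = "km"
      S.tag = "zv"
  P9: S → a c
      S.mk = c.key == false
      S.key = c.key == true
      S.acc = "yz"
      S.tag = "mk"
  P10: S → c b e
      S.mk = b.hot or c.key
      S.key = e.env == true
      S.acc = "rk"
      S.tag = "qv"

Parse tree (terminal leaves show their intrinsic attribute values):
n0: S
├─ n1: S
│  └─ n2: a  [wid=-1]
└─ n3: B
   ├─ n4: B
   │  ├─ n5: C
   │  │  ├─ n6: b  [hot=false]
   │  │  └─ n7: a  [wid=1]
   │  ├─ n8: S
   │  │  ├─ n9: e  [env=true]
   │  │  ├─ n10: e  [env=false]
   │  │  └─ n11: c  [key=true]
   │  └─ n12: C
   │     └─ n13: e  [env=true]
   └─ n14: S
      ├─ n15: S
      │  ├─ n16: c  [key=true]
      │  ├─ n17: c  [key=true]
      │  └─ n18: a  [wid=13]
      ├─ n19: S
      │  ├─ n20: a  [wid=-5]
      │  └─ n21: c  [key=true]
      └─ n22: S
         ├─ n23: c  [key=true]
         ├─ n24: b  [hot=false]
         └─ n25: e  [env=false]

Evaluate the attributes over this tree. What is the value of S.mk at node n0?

1. n2.wid = -1  [terminal]
2. n1.mk = true  [a.wid > -2]
3. n1.key = false  [a.wid > -1]
4. n1.acc = "pp"  ["pp"]
5. n1.tag = "yv"  ["yv"]
6. n3.off = "kyv"  ["k" ++ S₁.tag]
7. n3.depth = 27  [len(S₁.acc) + 25]
8. n3.lab = 17  [len(S₁.acc) + 15]
9. n4.off = "pv"  ["pv"]
10. n4.depth = 16  [B₀.lab + B₀.depth - 28]
11. n4.lab = 21  [B₀.lab * 2 - 13]
12. n6.hot = false  [terminal]
13. n7.wid = 1  [terminal]
14. n5.idx = 1  [a.wid]
15. n5.env = 14  [a.wid * 3 + 11]
16. n9.env = true  [terminal]
17. n10.env = false  [terminal]
18. n11.key = true  [terminal]
19. n8.mk = false  [e₁.env == true]
20. n8.key = false  [e₁.env == true]
21. n8.acc = "vw"  ["vw"]
22. n8.tag = "um"  ["um"]
23. n13.env = true  [terminal]
24. n12.idx = 28  [28]
25. n12.env = -1  [-1]
26. n4.idx = 22  [C₁.idx - 6]
27. n16.key = true  [terminal]
28. n17.key = true  [terminal]
29. n18.wid = 13  [terminal]
30. n15.mk = true  [a.wid > 12]
31. n15.key = false  [c₀.key == false]
32. n15.acc = "km"  ["km"]
33. n15.tag = "zv"  ["zv"]
34. n20.wid = -5  [terminal]
35. n21.key = true  [terminal]
36. n19.mk = false  [c.key == false]
37. n19.key = true  [c.key == true]
38. n19.acc = "yz"  ["yz"]
39. n19.tag = "mk"  ["mk"]
40. n23.key = true  [terminal]
41. n24.hot = false  [terminal]
42. n25.env = false  [terminal]
43. n22.mk = true  [b.hot or c.key]
44. n22.key = false  [e.env == true]
45. n22.acc = "rk"  ["rk"]
46. n22.tag = "qv"  ["qv"]
47. n14.mk = true  [S₁.mk == true]
48. n14.key = true  [S₂.mk == false]
49. n14.acc = "yz"  [if S₁.mk then S₂.acc else "x"]
50. n14.tag = "rkq"  [S₃.acc ++ "q"]
51. n3.idx = 28  [B₀.lab * -1 + 45]
52. n0.mk = false  [B.idx > 28]
53. n0.key = true  [S₁.key == false]
54. n0.acc = "ppyv"  [S₁.acc ++ S₁.tag]
55. n0.tag = "k"  [if S₁.key then S₁.acc else "k"]

false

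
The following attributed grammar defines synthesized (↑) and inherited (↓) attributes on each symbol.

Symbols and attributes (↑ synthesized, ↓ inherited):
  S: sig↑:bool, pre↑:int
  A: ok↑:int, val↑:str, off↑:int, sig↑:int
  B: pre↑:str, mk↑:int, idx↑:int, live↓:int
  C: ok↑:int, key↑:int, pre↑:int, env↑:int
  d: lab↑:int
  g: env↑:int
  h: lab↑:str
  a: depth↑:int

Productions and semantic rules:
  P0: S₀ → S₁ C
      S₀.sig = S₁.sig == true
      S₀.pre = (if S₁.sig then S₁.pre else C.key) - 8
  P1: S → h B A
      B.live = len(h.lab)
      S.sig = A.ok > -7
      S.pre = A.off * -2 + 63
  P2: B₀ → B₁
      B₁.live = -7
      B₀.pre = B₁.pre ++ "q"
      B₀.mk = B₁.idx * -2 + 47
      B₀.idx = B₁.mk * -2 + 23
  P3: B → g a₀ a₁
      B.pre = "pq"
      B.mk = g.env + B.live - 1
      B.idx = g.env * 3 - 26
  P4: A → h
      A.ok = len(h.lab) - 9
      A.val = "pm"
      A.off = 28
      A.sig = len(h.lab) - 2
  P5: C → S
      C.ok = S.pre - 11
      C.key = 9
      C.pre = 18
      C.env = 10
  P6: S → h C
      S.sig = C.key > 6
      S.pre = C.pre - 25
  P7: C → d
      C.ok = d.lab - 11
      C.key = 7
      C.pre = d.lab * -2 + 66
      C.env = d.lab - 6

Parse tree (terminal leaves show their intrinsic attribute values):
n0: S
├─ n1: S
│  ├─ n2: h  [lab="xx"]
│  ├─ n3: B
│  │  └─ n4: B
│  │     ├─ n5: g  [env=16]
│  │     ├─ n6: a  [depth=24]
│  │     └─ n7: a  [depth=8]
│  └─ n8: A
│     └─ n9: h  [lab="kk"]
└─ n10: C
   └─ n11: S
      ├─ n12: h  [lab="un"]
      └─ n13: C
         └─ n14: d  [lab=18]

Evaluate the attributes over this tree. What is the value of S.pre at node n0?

1

1. n2.lab = "xx"  [terminal]
2. n3.live = 2  [len(h.lab)]
3. n4.live = -7  [-7]
4. n5.env = 16  [terminal]
5. n6.depth = 24  [terminal]
6. n7.depth = 8  [terminal]
7. n4.pre = "pq"  ["pq"]
8. n4.mk = 8  [g.env + B.live - 1]
9. n4.idx = 22  [g.env * 3 - 26]
10. n3.pre = "pqq"  [B₁.pre ++ "q"]
11. n3.mk = 3  [B₁.idx * -2 + 47]
12. n3.idx = 7  [B₁.mk * -2 + 23]
13. n9.lab = "kk"  [terminal]
14. n8.ok = -7  [len(h.lab) - 9]
15. n8.val = "pm"  ["pm"]
16. n8.off = 28  [28]
17. n8.sig = 0  [len(h.lab) - 2]
18. n1.sig = false  [A.ok > -7]
19. n1.pre = 7  [A.off * -2 + 63]
20. n12.lab = "un"  [terminal]
21. n14.lab = 18  [terminal]
22. n13.ok = 7  [d.lab - 11]
23. n13.key = 7  [7]
24. n13.pre = 30  [d.lab * -2 + 66]
25. n13.env = 12  [d.lab - 6]
26. n11.sig = true  [C.key > 6]
27. n11.pre = 5  [C.pre - 25]
28. n10.ok = -6  [S.pre - 11]
29. n10.key = 9  [9]
30. n10.pre = 18  [18]
31. n10.env = 10  [10]
32. n0.sig = false  [S₁.sig == true]
33. n0.pre = 1  [(if S₁.sig then S₁.pre else C.key) - 8]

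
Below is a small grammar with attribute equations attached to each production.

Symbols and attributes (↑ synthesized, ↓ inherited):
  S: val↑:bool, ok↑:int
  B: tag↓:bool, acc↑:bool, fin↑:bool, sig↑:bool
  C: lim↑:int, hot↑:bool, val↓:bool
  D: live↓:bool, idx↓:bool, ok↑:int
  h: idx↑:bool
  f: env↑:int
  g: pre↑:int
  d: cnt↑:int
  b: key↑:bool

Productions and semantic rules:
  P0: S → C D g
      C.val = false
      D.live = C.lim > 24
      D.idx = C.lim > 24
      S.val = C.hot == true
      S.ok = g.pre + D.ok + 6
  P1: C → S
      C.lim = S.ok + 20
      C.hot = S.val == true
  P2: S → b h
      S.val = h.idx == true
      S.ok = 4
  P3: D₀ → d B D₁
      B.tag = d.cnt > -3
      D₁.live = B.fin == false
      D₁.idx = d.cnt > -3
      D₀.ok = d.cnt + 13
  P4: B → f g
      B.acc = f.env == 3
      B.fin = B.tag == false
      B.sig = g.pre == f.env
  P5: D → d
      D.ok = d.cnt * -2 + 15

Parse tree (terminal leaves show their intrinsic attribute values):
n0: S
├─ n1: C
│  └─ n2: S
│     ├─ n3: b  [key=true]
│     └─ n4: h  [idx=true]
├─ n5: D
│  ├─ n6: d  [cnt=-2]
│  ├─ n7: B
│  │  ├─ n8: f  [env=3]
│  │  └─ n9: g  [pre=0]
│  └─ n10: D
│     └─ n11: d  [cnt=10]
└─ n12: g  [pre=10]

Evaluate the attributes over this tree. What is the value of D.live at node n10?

true

1. n1.val = false  [false]
2. n3.key = true  [terminal]
3. n4.idx = true  [terminal]
4. n2.val = true  [h.idx == true]
5. n2.ok = 4  [4]
6. n1.lim = 24  [S.ok + 20]
7. n1.hot = true  [S.val == true]
8. n5.live = false  [C.lim > 24]
9. n5.idx = false  [C.lim > 24]
10. n6.cnt = -2  [terminal]
11. n7.tag = true  [d.cnt > -3]
12. n8.env = 3  [terminal]
13. n9.pre = 0  [terminal]
14. n7.acc = true  [f.env == 3]
15. n7.fin = false  [B.tag == false]
16. n7.sig = false  [g.pre == f.env]
17. n10.live = true  [B.fin == false]
18. n10.idx = true  [d.cnt > -3]
19. n11.cnt = 10  [terminal]
20. n10.ok = -5  [d.cnt * -2 + 15]
21. n5.ok = 11  [d.cnt + 13]
22. n12.pre = 10  [terminal]
23. n0.val = true  [C.hot == true]
24. n0.ok = 27  [g.pre + D.ok + 6]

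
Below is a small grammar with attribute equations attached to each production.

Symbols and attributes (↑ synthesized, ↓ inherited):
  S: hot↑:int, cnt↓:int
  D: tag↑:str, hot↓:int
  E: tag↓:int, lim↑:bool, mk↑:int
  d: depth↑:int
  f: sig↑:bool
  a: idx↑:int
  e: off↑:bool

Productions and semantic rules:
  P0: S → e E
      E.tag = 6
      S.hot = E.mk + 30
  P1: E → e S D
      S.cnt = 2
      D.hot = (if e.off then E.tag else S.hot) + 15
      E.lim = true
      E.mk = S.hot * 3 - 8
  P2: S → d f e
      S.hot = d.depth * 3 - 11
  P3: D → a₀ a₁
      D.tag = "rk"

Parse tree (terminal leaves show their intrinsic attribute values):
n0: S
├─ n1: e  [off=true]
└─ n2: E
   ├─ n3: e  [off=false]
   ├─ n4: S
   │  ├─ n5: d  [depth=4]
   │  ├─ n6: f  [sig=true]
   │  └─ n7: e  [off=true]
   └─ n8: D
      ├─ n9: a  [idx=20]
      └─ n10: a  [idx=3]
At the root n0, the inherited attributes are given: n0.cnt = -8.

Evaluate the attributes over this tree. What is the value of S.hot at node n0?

1. n0.cnt = -8  [given at root]
2. n1.off = true  [terminal]
3. n2.tag = 6  [6]
4. n3.off = false  [terminal]
5. n4.cnt = 2  [2]
6. n5.depth = 4  [terminal]
7. n6.sig = true  [terminal]
8. n7.off = true  [terminal]
9. n4.hot = 1  [d.depth * 3 - 11]
10. n8.hot = 16  [(if e.off then E.tag else S.hot) + 15]
11. n9.idx = 20  [terminal]
12. n10.idx = 3  [terminal]
13. n8.tag = "rk"  ["rk"]
14. n2.lim = true  [true]
15. n2.mk = -5  [S.hot * 3 - 8]
16. n0.hot = 25  [E.mk + 30]

25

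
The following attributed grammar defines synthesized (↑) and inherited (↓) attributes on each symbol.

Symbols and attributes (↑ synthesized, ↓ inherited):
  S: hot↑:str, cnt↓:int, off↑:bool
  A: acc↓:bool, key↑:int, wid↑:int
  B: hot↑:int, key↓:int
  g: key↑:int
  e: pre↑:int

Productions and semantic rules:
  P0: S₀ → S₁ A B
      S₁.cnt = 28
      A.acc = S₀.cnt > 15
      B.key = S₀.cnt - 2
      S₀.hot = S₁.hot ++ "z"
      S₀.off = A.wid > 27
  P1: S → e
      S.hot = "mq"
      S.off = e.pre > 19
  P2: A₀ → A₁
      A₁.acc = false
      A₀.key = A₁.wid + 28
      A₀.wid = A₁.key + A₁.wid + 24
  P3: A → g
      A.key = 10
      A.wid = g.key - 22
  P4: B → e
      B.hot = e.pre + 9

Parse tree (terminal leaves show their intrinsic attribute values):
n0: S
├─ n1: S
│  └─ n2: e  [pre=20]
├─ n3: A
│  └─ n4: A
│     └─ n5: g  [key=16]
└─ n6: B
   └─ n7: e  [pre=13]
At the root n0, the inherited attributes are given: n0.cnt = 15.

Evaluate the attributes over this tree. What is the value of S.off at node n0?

true

1. n0.cnt = 15  [given at root]
2. n1.cnt = 28  [28]
3. n2.pre = 20  [terminal]
4. n1.hot = "mq"  ["mq"]
5. n1.off = true  [e.pre > 19]
6. n3.acc = false  [S₀.cnt > 15]
7. n4.acc = false  [false]
8. n5.key = 16  [terminal]
9. n4.key = 10  [10]
10. n4.wid = -6  [g.key - 22]
11. n3.key = 22  [A₁.wid + 28]
12. n3.wid = 28  [A₁.key + A₁.wid + 24]
13. n6.key = 13  [S₀.cnt - 2]
14. n7.pre = 13  [terminal]
15. n6.hot = 22  [e.pre + 9]
16. n0.hot = "mqz"  [S₁.hot ++ "z"]
17. n0.off = true  [A.wid > 27]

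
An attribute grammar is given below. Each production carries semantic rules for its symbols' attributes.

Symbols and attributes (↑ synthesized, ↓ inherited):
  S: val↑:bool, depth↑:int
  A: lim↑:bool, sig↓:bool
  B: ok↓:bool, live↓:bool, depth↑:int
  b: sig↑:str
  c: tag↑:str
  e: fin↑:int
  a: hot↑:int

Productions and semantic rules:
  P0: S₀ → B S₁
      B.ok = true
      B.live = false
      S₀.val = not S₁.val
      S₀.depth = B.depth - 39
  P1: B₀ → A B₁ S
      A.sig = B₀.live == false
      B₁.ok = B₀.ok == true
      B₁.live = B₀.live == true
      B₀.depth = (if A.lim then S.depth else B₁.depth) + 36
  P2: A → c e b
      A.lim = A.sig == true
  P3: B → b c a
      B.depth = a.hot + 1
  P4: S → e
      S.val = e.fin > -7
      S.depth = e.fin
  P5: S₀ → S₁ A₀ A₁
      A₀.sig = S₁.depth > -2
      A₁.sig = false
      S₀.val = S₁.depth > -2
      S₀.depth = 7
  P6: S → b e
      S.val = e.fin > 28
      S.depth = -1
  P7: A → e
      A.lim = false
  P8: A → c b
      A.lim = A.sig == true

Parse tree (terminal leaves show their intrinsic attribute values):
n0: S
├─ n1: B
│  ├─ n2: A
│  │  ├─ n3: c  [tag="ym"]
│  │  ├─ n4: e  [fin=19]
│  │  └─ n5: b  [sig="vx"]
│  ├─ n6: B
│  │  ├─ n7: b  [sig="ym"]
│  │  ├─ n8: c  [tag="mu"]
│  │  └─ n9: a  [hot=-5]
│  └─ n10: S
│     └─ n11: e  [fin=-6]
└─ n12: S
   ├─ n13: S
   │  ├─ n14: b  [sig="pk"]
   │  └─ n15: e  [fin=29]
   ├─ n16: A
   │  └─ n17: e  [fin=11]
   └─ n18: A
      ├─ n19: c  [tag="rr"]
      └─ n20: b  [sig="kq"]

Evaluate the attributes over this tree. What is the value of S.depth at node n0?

-9

1. n1.ok = true  [true]
2. n1.live = false  [false]
3. n2.sig = true  [B₀.live == false]
4. n3.tag = "ym"  [terminal]
5. n4.fin = 19  [terminal]
6. n5.sig = "vx"  [terminal]
7. n2.lim = true  [A.sig == true]
8. n6.ok = true  [B₀.ok == true]
9. n6.live = false  [B₀.live == true]
10. n7.sig = "ym"  [terminal]
11. n8.tag = "mu"  [terminal]
12. n9.hot = -5  [terminal]
13. n6.depth = -4  [a.hot + 1]
14. n11.fin = -6  [terminal]
15. n10.val = true  [e.fin > -7]
16. n10.depth = -6  [e.fin]
17. n1.depth = 30  [(if A.lim then S.depth else B₁.depth) + 36]
18. n14.sig = "pk"  [terminal]
19. n15.fin = 29  [terminal]
20. n13.val = true  [e.fin > 28]
21. n13.depth = -1  [-1]
22. n16.sig = true  [S₁.depth > -2]
23. n17.fin = 11  [terminal]
24. n16.lim = false  [false]
25. n18.sig = false  [false]
26. n19.tag = "rr"  [terminal]
27. n20.sig = "kq"  [terminal]
28. n18.lim = false  [A.sig == true]
29. n12.val = true  [S₁.depth > -2]
30. n12.depth = 7  [7]
31. n0.val = false  [not S₁.val]
32. n0.depth = -9  [B.depth - 39]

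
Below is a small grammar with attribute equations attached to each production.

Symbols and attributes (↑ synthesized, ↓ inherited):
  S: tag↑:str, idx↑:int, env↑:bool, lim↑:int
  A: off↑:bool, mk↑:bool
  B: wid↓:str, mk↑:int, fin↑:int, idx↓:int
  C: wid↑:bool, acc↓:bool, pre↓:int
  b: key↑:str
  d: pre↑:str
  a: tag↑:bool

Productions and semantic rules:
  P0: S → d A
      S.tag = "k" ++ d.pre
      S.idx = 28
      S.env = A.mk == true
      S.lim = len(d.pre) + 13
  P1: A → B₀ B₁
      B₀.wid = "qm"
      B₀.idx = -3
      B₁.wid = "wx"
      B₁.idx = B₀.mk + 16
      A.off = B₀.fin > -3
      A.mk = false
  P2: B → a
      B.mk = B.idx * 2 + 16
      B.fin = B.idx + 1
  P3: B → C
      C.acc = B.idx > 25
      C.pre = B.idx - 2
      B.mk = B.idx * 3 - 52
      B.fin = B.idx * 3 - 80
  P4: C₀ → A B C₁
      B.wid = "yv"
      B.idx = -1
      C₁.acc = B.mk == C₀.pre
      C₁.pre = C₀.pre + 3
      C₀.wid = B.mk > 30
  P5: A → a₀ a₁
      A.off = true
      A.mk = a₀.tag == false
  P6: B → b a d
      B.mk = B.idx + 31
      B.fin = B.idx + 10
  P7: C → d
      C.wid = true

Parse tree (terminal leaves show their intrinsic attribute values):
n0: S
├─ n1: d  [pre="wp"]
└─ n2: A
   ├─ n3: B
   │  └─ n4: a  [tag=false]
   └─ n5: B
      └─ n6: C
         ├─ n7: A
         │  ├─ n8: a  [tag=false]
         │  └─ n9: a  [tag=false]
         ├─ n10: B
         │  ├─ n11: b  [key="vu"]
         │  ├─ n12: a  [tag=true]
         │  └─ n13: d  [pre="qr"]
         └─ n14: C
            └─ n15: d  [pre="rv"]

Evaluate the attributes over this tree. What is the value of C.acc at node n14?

false

1. n1.pre = "wp"  [terminal]
2. n3.wid = "qm"  ["qm"]
3. n3.idx = -3  [-3]
4. n4.tag = false  [terminal]
5. n3.mk = 10  [B.idx * 2 + 16]
6. n3.fin = -2  [B.idx + 1]
7. n5.wid = "wx"  ["wx"]
8. n5.idx = 26  [B₀.mk + 16]
9. n6.acc = true  [B.idx > 25]
10. n6.pre = 24  [B.idx - 2]
11. n8.tag = false  [terminal]
12. n9.tag = false  [terminal]
13. n7.off = true  [true]
14. n7.mk = true  [a₀.tag == false]
15. n10.wid = "yv"  ["yv"]
16. n10.idx = -1  [-1]
17. n11.key = "vu"  [terminal]
18. n12.tag = true  [terminal]
19. n13.pre = "qr"  [terminal]
20. n10.mk = 30  [B.idx + 31]
21. n10.fin = 9  [B.idx + 10]
22. n14.acc = false  [B.mk == C₀.pre]
23. n14.pre = 27  [C₀.pre + 3]
24. n15.pre = "rv"  [terminal]
25. n14.wid = true  [true]
26. n6.wid = false  [B.mk > 30]
27. n5.mk = 26  [B.idx * 3 - 52]
28. n5.fin = -2  [B.idx * 3 - 80]
29. n2.off = true  [B₀.fin > -3]
30. n2.mk = false  [false]
31. n0.tag = "kwp"  ["k" ++ d.pre]
32. n0.idx = 28  [28]
33. n0.env = false  [A.mk == true]
34. n0.lim = 15  [len(d.pre) + 13]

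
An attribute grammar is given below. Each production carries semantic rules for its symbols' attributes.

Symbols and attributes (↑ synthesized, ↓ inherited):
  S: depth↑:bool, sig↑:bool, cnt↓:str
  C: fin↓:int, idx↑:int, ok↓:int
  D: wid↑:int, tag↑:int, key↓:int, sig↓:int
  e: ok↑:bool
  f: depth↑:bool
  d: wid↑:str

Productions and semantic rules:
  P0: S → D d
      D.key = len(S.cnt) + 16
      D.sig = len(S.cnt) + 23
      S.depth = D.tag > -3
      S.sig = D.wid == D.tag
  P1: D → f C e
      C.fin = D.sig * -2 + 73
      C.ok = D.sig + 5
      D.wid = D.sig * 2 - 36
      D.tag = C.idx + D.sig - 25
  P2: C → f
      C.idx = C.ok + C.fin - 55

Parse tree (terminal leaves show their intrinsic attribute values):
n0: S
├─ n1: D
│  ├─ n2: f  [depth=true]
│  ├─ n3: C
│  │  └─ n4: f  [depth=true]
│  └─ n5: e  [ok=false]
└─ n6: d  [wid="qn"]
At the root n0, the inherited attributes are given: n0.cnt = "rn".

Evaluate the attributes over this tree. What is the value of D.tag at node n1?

1. n0.cnt = "rn"  [given at root]
2. n1.key = 18  [len(S.cnt) + 16]
3. n1.sig = 25  [len(S.cnt) + 23]
4. n2.depth = true  [terminal]
5. n3.fin = 23  [D.sig * -2 + 73]
6. n3.ok = 30  [D.sig + 5]
7. n4.depth = true  [terminal]
8. n3.idx = -2  [C.ok + C.fin - 55]
9. n5.ok = false  [terminal]
10. n1.wid = 14  [D.sig * 2 - 36]
11. n1.tag = -2  [C.idx + D.sig - 25]
12. n6.wid = "qn"  [terminal]
13. n0.depth = true  [D.tag > -3]
14. n0.sig = false  [D.wid == D.tag]

-2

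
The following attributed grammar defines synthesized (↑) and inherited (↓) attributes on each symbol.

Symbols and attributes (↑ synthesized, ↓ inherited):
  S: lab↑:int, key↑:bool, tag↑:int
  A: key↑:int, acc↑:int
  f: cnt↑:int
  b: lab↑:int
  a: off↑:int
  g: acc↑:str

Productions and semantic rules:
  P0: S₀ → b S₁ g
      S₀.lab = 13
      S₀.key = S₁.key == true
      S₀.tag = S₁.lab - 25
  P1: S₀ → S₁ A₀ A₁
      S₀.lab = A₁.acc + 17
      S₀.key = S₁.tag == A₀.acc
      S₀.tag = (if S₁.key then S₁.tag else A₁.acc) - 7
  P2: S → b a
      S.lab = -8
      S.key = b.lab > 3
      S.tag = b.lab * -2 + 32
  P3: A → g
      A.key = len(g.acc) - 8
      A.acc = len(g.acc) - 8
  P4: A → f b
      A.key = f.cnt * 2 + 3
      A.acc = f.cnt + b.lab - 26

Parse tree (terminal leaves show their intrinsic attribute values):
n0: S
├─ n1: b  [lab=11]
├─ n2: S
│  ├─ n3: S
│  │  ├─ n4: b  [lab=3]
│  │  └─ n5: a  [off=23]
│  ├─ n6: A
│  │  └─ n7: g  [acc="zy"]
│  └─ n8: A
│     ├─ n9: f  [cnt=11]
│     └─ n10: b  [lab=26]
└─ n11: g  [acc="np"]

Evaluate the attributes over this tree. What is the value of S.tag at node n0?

3

1. n1.lab = 11  [terminal]
2. n4.lab = 3  [terminal]
3. n5.off = 23  [terminal]
4. n3.lab = -8  [-8]
5. n3.key = false  [b.lab > 3]
6. n3.tag = 26  [b.lab * -2 + 32]
7. n7.acc = "zy"  [terminal]
8. n6.key = -6  [len(g.acc) - 8]
9. n6.acc = -6  [len(g.acc) - 8]
10. n9.cnt = 11  [terminal]
11. n10.lab = 26  [terminal]
12. n8.key = 25  [f.cnt * 2 + 3]
13. n8.acc = 11  [f.cnt + b.lab - 26]
14. n2.lab = 28  [A₁.acc + 17]
15. n2.key = false  [S₁.tag == A₀.acc]
16. n2.tag = 4  [(if S₁.key then S₁.tag else A₁.acc) - 7]
17. n11.acc = "np"  [terminal]
18. n0.lab = 13  [13]
19. n0.key = false  [S₁.key == true]
20. n0.tag = 3  [S₁.lab - 25]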